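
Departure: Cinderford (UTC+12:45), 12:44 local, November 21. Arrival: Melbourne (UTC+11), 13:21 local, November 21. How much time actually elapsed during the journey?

Departure in UTC: 12:44 − 12:45 = 23:59 on Nov 20.
Arrival in UTC: 13:21 − 11:00 = 02:21 on Nov 21.
Elapsed = 02:21 − 23:59 (+1 day) = 2 hours 22 minutes.

2 hours 22 minutes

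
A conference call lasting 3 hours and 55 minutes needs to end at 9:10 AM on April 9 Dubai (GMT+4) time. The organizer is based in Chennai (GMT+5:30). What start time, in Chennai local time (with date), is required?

Target end time in UTC: 9:10 AM − 4:00 = 5:10 AM on Apr 9.
Subtract 3 hours 55 minutes → start 1:15 AM UTC on Apr 9.
Chennai is UTC+5:30: 1:15 AM + 5:30 = 6:45 AM on Apr 9.

6:45 AM on Apr 9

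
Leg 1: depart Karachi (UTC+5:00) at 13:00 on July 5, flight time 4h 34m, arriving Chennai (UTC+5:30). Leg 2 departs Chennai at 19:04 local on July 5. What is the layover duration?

1 hour

Convert departure to UTC: 13:00 − 5:00 = 08:00 UTC on Jul 5.
Add 4 hours 34 minutes flight time → 12:34 UTC.
Chennai is UTC+5:30, so local arrival = 12:34 + 5:30 = 18:04 on Jul 5.
Layover = 19:04 − 18:04 = 1 hour.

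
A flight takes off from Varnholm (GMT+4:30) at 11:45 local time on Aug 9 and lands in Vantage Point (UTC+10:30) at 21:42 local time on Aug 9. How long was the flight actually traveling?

3 hours 57 minutes

Departure in UTC: 11:45 − 4:30 = 07:15 on Aug 9.
Arrival in UTC: 21:42 − 10:30 = 11:12 on Aug 9.
Elapsed = 11:12 − 07:15 = 3 hours 57 minutes.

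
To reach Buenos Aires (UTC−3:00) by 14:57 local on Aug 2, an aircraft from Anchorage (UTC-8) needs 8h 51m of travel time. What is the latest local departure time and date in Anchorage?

Target arrival in UTC: 14:57 + 3:00 = 17:57 on Aug 2.
Subtract 8 hours and 51 minutes → departure 09:06 UTC on Aug 2.
Anchorage is UTC−8:00: 09:06 − 8:00 = 01:06 on Aug 2.

01:06 on Aug 2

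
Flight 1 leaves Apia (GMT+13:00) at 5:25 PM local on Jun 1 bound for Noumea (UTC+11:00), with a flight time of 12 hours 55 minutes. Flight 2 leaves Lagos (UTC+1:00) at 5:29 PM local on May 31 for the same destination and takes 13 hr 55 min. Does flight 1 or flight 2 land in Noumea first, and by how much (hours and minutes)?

Flight 1 in UTC: 5:25 PM − 13:00 = 4:25 AM on Jun 1.
+12 hours and 55 minutes → arrive 5:20 PM UTC on Jun 1.
Flight 2 in UTC: 5:29 PM − 1:00 = 4:29 PM on May 31.
+13 hours and 55 minutes → arrive 6:24 AM UTC on Jun 1.
Flight 2 lands earlier by 10 hours 56 minutes.

the second, by 10 hours 56 minutes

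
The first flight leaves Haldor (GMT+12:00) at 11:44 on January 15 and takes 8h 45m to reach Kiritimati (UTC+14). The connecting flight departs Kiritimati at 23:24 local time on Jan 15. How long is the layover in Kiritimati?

Convert departure to UTC: 11:44 − 12:00 = 23:44 UTC on Jan 14.
Add 8 hours and 45 minutes flight time → 08:29 UTC (Jan 15).
Kiritimati is UTC+14:00, so local arrival = 08:29 + 14:00 = 22:29 on Jan 15.
Layover = 23:24 − 22:29 = 55 minutes.

55 minutes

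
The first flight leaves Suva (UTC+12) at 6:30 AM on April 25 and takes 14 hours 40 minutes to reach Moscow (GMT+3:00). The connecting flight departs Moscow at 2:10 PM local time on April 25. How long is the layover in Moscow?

2 hours

Convert departure to UTC: 6:30 AM − 12:00 = 6:30 PM UTC on Apr 24.
Add 14 hours and 40 minutes flight time → 9:10 AM UTC (Apr 25).
Moscow is UTC+3:00, so local arrival = 9:10 AM + 3:00 = 12:10 PM on Apr 25.
Layover = 2:10 PM − 12:10 PM = 2 hours.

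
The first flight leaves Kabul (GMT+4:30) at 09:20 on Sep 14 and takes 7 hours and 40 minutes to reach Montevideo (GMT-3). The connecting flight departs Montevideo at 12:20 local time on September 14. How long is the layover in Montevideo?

2 hours 50 minutes

Convert departure to UTC: 09:20 − 4:30 = 04:50 UTC on Sep 14.
Add 7 hours 40 minutes flight time → 12:30 UTC.
Montevideo is UTC−3:00, so local arrival = 12:30 − 3:00 = 09:30 on Sep 14.
Layover = 12:20 − 09:30 = 2 hours 50 minutes.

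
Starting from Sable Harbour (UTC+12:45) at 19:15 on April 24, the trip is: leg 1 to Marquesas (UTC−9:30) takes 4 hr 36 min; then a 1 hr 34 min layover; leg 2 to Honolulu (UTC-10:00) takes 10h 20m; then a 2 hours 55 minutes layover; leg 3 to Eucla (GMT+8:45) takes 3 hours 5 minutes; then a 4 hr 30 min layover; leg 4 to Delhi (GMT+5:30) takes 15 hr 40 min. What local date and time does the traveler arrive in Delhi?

06:40 on April 26

Convert departure to UTC: 19:15 − 12:45 = 06:30 UTC on Apr 24.
Add 4 hours and 36 minutes leg 1 → 11:06 UTC.
Add 1 hour and 34 minutes layover in Marquesas → 12:40 UTC.
Add 10 hours and 20 minutes leg 2 → 23:00 UTC.
Add 2 hours 55 minutes layover in Honolulu → 01:55 UTC (Apr 25).
Add 3 hours 5 minutes leg 3 → 05:00 UTC.
Add 4 hours 30 minutes layover in Eucla → 09:30 UTC.
Add 15 hours and 40 minutes leg 4 → 01:10 UTC (Apr 26).
Delhi is UTC+5:30, so local arrival = 01:10 + 5:30 = 06:40 on Apr 26.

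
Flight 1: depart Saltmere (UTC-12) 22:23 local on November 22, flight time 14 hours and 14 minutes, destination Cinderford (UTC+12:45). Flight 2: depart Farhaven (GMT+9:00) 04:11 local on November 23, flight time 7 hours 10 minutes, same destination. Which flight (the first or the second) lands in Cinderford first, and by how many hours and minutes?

the second, by 22 hours 16 minutes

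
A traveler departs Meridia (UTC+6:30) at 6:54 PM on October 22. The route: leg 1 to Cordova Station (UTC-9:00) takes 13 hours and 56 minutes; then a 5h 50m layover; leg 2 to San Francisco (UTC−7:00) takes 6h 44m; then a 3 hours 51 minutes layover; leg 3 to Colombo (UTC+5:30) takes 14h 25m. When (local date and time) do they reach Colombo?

Convert departure to UTC: 6:54 PM − 6:30 = 12:24 PM UTC on Oct 22.
Add 13 hours and 56 minutes leg 1 → 2:20 AM UTC (Oct 23).
Add 5 hours 50 minutes layover in Cordova Station → 8:10 AM UTC.
Add 6 hours and 44 minutes leg 2 → 2:54 PM UTC.
Add 3 hours and 51 minutes layover in San Francisco → 6:45 PM UTC.
Add 14 hours 25 minutes leg 3 → 9:10 AM UTC (Oct 24).
Colombo is UTC+5:30, so local arrival = 9:10 AM + 5:30 = 2:40 PM on Oct 24.

2:40 PM on October 24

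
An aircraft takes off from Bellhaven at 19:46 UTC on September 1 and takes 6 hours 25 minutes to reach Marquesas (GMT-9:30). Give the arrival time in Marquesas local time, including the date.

Departure is given in UTC: 19:46 on Sep 1.
Add 6 hours 25 minutes → 02:11 UTC (Sep 2).
Marquesas is UTC−9:30: 02:11 − 9:30 = 16:41 on Sep 1.

16:41 on Sep 1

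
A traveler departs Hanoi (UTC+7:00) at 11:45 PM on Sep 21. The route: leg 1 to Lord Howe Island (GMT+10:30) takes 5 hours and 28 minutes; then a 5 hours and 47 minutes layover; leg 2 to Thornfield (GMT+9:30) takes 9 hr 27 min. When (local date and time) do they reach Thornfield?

Convert departure to UTC: 11:45 PM − 7:00 = 4:45 PM UTC on Sep 21.
Add 5 hours and 28 minutes leg 1 → 10:13 PM UTC.
Add 5 hours 47 minutes layover in Lord Howe Island → 4:00 AM UTC (Sep 22).
Add 9 hours 27 minutes leg 2 → 1:27 PM UTC.
Thornfield is UTC+9:30, so local arrival = 1:27 PM + 9:30 = 10:57 PM on Sep 22.

10:57 PM on September 22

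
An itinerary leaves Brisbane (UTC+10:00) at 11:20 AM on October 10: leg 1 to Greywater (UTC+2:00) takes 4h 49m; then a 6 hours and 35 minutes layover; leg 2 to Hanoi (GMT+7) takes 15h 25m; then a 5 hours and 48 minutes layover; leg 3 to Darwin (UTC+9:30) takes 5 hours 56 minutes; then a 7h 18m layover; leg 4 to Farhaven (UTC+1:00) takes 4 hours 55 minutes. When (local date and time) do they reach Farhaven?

5:06 AM on October 12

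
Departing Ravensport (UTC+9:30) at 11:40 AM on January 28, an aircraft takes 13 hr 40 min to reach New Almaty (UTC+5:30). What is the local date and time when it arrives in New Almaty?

New Almaty is 4:00 behind Ravensport.
After 13 hours and 40 minutes it is 1:20 AM (Jan 29) in Ravensport.
Shift by the zone difference: 1:20 AM − 4:00 = 9:20 PM on Jan 28 in New Almaty.

9:20 PM on Jan 28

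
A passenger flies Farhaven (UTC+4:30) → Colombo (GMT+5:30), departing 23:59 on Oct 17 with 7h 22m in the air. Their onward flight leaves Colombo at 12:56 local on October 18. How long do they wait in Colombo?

4 hours 35 minutes

Convert departure to UTC: 23:59 − 4:30 = 19:29 UTC on Oct 17.
Add 7 hours 22 minutes flight time → 02:51 UTC (Oct 18).
Colombo is UTC+5:30, so local arrival = 02:51 + 5:30 = 08:21 on Oct 18.
Layover = 12:56 − 08:21 = 4 hours 35 minutes.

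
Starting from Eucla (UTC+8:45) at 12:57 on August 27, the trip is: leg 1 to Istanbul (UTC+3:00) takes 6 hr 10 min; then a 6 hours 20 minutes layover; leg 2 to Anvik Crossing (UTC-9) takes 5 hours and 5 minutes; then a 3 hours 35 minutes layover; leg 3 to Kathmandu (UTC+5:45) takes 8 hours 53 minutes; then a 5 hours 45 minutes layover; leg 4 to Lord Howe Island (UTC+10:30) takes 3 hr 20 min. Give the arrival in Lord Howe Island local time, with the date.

05:50 on August 29

Convert departure to UTC: 12:57 − 8:45 = 04:12 UTC on Aug 27.
Add 6 hours and 10 minutes leg 1 → 10:22 UTC.
Add 6 hours and 20 minutes layover in Istanbul → 16:42 UTC.
Add 5 hours 5 minutes leg 2 → 21:47 UTC.
Add 3 hours 35 minutes layover in Anvik Crossing → 01:22 UTC (Aug 28).
Add 8 hours 53 minutes leg 3 → 10:15 UTC.
Add 5 hours 45 minutes layover in Kathmandu → 16:00 UTC.
Add 3 hours 20 minutes leg 4 → 19:20 UTC.
Lord Howe Island is UTC+10:30, so local arrival = 19:20 + 10:30 = 05:50 on Aug 29.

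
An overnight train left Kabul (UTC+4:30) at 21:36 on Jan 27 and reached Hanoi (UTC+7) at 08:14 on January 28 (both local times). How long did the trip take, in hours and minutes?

Departure in UTC: 21:36 − 4:30 = 17:06 on Jan 27.
Arrival in UTC: 08:14 − 7:00 = 01:14 on Jan 28.
Elapsed = 01:14 − 17:06 (+1 day) = 8 hours 8 minutes.

8 hours 8 minutes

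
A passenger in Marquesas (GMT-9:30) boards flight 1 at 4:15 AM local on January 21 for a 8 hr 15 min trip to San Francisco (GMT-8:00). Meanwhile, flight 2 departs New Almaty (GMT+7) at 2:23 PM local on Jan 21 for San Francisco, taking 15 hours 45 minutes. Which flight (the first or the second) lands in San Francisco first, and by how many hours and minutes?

Flight 1 in UTC: 4:15 AM + 9:30 = 1:45 PM on Jan 21.
+8 hours and 15 minutes → arrive 10:00 PM UTC on Jan 21.
Flight 2 in UTC: 2:23 PM − 7:00 = 7:23 AM on Jan 21.
+15 hours 45 minutes → arrive 11:08 PM UTC on Jan 21.
Flight 1 lands earlier by 1 hour 8 minutes.

the first, by 1 hour 8 minutes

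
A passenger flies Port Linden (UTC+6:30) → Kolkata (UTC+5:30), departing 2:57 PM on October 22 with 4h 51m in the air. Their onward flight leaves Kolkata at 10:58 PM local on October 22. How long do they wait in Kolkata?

4 hours 10 minutes

Convert departure to UTC: 2:57 PM − 6:30 = 8:27 AM UTC on Oct 22.
Add 4 hours and 51 minutes flight time → 1:18 PM UTC.
Kolkata is UTC+5:30, so local arrival = 1:18 PM + 5:30 = 6:48 PM on Oct 22.
Layover = 10:58 PM − 6:48 PM = 4 hours 10 minutes.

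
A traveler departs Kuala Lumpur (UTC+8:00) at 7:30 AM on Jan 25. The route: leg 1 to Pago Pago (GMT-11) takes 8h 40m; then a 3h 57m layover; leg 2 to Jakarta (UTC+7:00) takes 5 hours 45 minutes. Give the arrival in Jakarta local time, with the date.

Convert departure to UTC: 7:30 AM − 8:00 = 11:30 PM UTC on Jan 24.
Add 8 hours 40 minutes leg 1 → 8:10 AM UTC (Jan 25).
Add 3 hours 57 minutes layover in Pago Pago → 12:07 PM UTC.
Add 5 hours and 45 minutes leg 2 → 5:52 PM UTC.
Jakarta is UTC+7:00, so local arrival = 5:52 PM + 7:00 = 12:52 AM on Jan 26.

12:52 AM on January 26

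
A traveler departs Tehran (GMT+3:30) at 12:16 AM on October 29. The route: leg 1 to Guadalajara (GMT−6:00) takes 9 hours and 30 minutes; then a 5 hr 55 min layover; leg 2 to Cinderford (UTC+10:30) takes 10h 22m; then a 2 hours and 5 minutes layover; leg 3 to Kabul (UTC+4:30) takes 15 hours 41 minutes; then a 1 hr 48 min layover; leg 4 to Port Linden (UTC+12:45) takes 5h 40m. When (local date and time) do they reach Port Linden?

12:32 PM on Oct 31

Convert departure to UTC: 12:16 AM − 3:30 = 8:46 PM UTC on Oct 28.
Add 9 hours and 30 minutes leg 1 → 6:16 AM UTC (Oct 29).
Add 5 hours and 55 minutes layover in Guadalajara → 12:11 PM UTC.
Add 10 hours 22 minutes leg 2 → 10:33 PM UTC.
Add 2 hours 5 minutes layover in Cinderford → 12:38 AM UTC (Oct 30).
Add 15 hours and 41 minutes leg 3 → 4:19 PM UTC.
Add 1 hour 48 minutes layover in Kabul → 6:07 PM UTC.
Add 5 hours and 40 minutes leg 4 → 11:47 PM UTC.
Port Linden is UTC+12:45, so local arrival = 11:47 PM + 12:45 = 12:32 PM on Oct 31.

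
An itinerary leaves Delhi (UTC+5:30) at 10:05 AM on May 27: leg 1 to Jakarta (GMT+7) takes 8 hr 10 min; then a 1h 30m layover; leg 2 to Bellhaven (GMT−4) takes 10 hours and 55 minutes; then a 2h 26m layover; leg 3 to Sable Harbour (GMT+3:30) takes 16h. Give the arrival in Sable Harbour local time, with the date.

Convert departure to UTC: 10:05 AM − 5:30 = 4:35 AM UTC on May 27.
Add 8 hours and 10 minutes leg 1 → 12:45 PM UTC.
Add 1 hour 30 minutes layover in Jakarta → 2:15 PM UTC.
Add 10 hours 55 minutes leg 2 → 1:10 AM UTC (May 28).
Add 2 hours 26 minutes layover in Bellhaven → 3:36 AM UTC.
Add 16 hours leg 3 → 7:36 PM UTC.
Sable Harbour is UTC+3:30, so local arrival = 7:36 PM + 3:30 = 11:06 PM on May 28.

11:06 PM on May 28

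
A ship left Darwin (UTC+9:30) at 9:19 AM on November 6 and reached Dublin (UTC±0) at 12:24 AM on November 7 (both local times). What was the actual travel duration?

24 hours 35 minutes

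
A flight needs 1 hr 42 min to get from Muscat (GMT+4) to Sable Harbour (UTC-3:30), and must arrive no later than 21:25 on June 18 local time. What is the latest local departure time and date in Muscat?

03:13 on Jun 19

Target arrival in UTC: 21:25 + 3:30 = 00:55 on Jun 19.
Subtract 1 hour 42 minutes → departure 23:13 UTC on Jun 18.
Muscat is UTC+4:00: 23:13 + 4:00 = 03:13 on Jun 19.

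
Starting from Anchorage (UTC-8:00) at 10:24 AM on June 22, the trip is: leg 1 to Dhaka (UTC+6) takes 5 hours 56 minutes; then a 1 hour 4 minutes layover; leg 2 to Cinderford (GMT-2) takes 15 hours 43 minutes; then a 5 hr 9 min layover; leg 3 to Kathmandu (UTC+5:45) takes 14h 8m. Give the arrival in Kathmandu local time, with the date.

Convert departure to UTC: 10:24 AM + 8:00 = 6:24 PM UTC on Jun 22.
Add 5 hours and 56 minutes leg 1 → 12:20 AM UTC (Jun 23).
Add 1 hour 4 minutes layover in Dhaka → 1:24 AM UTC.
Add 15 hours and 43 minutes leg 2 → 5:07 PM UTC.
Add 5 hours 9 minutes layover in Cinderford → 10:16 PM UTC.
Add 14 hours 8 minutes leg 3 → 12:24 PM UTC (Jun 24).
Kathmandu is UTC+5:45, so local arrival = 12:24 PM + 5:45 = 6:09 PM on Jun 24.

6:09 PM on June 24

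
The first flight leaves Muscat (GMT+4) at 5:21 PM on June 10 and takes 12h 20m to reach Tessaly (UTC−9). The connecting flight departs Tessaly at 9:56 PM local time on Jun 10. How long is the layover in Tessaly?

Convert departure to UTC: 5:21 PM − 4:00 = 1:21 PM UTC on Jun 10.
Add 12 hours 20 minutes flight time → 1:41 AM UTC (Jun 11).
Tessaly is UTC−9:00, so local arrival = 1:41 AM − 9:00 = 4:41 PM on Jun 10.
Layover = 9:56 PM − 4:41 PM = 5 hours 15 minutes.

5 hours 15 minutes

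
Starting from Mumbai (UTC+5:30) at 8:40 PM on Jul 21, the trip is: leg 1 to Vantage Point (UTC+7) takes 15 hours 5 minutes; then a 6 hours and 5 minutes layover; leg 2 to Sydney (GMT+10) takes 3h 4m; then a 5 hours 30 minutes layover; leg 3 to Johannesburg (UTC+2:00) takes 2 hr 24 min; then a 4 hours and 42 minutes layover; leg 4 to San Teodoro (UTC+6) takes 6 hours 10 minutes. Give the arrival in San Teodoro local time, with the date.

Convert departure to UTC: 8:40 PM − 5:30 = 3:10 PM UTC on Jul 21.
Add 15 hours and 5 minutes leg 1 → 6:15 AM UTC (Jul 22).
Add 6 hours and 5 minutes layover in Vantage Point → 12:20 PM UTC.
Add 3 hours 4 minutes leg 2 → 3:24 PM UTC.
Add 5 hours 30 minutes layover in Sydney → 8:54 PM UTC.
Add 2 hours 24 minutes leg 3 → 11:18 PM UTC.
Add 4 hours and 42 minutes layover in Johannesburg → 4:00 AM UTC (Jul 23).
Add 6 hours 10 minutes leg 4 → 10:10 AM UTC.
San Teodoro is UTC+6:00, so local arrival = 10:10 AM + 6:00 = 4:10 PM on Jul 23.

4:10 PM on July 23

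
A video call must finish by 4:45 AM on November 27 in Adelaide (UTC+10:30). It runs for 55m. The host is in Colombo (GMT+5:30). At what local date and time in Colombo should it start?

10:50 PM on November 26

Target end time in UTC: 4:45 AM − 10:30 = 6:15 PM on Nov 26.
Subtract 55 minutes → start 5:20 PM UTC on Nov 26.
Colombo is UTC+5:30: 5:20 PM + 5:30 = 10:50 PM on Nov 26.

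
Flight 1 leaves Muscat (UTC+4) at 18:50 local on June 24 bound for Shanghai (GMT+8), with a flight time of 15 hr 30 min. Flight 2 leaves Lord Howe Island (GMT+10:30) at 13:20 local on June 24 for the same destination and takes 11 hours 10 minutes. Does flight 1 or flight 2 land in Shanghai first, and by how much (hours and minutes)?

the second, by 16 hours 20 minutes

Flight 1 in UTC: 18:50 − 4:00 = 14:50 on Jun 24.
+15 hours and 30 minutes → arrive 06:20 UTC on Jun 25.
Flight 2 in UTC: 13:20 − 10:30 = 02:50 on Jun 24.
+11 hours and 10 minutes → arrive 14:00 UTC on Jun 24.
Flight 2 lands earlier by 16 hours 20 minutes.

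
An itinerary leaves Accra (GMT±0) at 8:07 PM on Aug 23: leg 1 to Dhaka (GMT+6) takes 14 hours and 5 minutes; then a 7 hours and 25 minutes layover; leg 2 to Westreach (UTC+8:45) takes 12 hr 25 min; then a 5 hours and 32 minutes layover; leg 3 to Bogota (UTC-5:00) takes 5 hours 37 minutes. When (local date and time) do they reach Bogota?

Accra is at UTC+0, so departure is already 8:07 PM UTC on Aug 23.
Add 14 hours 5 minutes leg 1 → 10:12 AM UTC (Aug 24).
Add 7 hours 25 minutes layover in Dhaka → 5:37 PM UTC.
Add 12 hours 25 minutes leg 2 → 6:02 AM UTC (Aug 25).
Add 5 hours 32 minutes layover in Westreach → 11:34 AM UTC.
Add 5 hours and 37 minutes leg 3 → 5:11 PM UTC.
Bogota is UTC−5:00, so local arrival = 5:11 PM − 5:00 = 12:11 PM on Aug 25.

12:11 PM on August 25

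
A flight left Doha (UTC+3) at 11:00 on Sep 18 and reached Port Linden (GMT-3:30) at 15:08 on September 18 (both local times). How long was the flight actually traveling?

Departure in UTC: 11:00 − 3:00 = 08:00 on Sep 18.
Arrival in UTC: 15:08 + 3:30 = 18:38 on Sep 18.
Elapsed = 18:38 − 08:00 = 10 hours 38 minutes.

10 hours 38 minutes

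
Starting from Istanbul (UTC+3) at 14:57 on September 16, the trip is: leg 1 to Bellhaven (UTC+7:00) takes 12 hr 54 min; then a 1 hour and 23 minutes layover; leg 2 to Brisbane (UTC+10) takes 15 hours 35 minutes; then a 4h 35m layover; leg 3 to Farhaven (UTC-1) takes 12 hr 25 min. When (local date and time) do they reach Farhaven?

09:49 on September 18

Convert departure to UTC: 14:57 − 3:00 = 11:57 UTC on Sep 16.
Add 12 hours 54 minutes leg 1 → 00:51 UTC (Sep 17).
Add 1 hour and 23 minutes layover in Bellhaven → 02:14 UTC.
Add 15 hours 35 minutes leg 2 → 17:49 UTC.
Add 4 hours and 35 minutes layover in Brisbane → 22:24 UTC.
Add 12 hours 25 minutes leg 3 → 10:49 UTC (Sep 18).
Farhaven is UTC−1:00, so local arrival = 10:49 − 1:00 = 09:49 on Sep 18.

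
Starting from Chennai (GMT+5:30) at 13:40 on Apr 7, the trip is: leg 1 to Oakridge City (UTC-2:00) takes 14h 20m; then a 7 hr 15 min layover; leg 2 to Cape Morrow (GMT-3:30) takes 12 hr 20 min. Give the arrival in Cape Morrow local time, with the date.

Convert departure to UTC: 13:40 − 5:30 = 08:10 UTC on Apr 7.
Add 14 hours 20 minutes leg 1 → 22:30 UTC.
Add 7 hours and 15 minutes layover in Oakridge City → 05:45 UTC (Apr 8).
Add 12 hours 20 minutes leg 2 → 18:05 UTC.
Cape Morrow is UTC−3:30, so local arrival = 18:05 − 3:30 = 14:35 on Apr 8.

14:35 on Apr 8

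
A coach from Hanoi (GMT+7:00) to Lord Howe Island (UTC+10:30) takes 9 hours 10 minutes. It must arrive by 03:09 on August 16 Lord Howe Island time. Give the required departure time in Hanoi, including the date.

Target arrival in UTC: 03:09 − 10:30 = 16:39 on Aug 15.
Subtract 9 hours 10 minutes → departure 07:29 UTC on Aug 15.
Hanoi is UTC+7:00: 07:29 + 7:00 = 14:29 on Aug 15.

14:29 on August 15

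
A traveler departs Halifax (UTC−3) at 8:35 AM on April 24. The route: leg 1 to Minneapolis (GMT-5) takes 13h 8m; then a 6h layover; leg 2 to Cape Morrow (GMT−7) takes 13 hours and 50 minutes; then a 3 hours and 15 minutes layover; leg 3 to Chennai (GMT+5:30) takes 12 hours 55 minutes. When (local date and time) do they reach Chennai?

Convert departure to UTC: 8:35 AM + 3:00 = 11:35 AM UTC on Apr 24.
Add 13 hours 8 minutes leg 1 → 12:43 AM UTC (Apr 25).
Add 6 hours layover in Minneapolis → 6:43 AM UTC.
Add 13 hours 50 minutes leg 2 → 8:33 PM UTC.
Add 3 hours 15 minutes layover in Cape Morrow → 11:48 PM UTC.
Add 12 hours 55 minutes leg 3 → 12:43 PM UTC (Apr 26).
Chennai is UTC+5:30, so local arrival = 12:43 PM + 5:30 = 6:13 PM on Apr 26.

6:13 PM on Apr 26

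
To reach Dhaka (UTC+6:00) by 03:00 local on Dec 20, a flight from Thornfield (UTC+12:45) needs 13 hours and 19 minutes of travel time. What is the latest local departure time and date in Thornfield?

Target arrival in UTC: 03:00 − 6:00 = 21:00 on Dec 19.
Subtract 13 hours and 19 minutes → departure 07:41 UTC on Dec 19.
Thornfield is UTC+12:45: 07:41 + 12:45 = 20:26 on Dec 19.

20:26 on December 19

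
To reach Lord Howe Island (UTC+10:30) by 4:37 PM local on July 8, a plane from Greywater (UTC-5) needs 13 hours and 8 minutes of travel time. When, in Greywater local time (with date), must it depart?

11:59 AM on July 7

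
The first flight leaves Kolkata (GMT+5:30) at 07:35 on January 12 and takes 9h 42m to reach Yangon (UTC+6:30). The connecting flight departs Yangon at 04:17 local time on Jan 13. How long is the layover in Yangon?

Convert departure to UTC: 07:35 − 5:30 = 02:05 UTC on Jan 12.
Add 9 hours 42 minutes flight time → 11:47 UTC.
Yangon is UTC+6:30, so local arrival = 11:47 + 6:30 = 18:17 on Jan 12.
Layover = 04:17 − 18:17 (+1 day) = 10 hours.

10 hours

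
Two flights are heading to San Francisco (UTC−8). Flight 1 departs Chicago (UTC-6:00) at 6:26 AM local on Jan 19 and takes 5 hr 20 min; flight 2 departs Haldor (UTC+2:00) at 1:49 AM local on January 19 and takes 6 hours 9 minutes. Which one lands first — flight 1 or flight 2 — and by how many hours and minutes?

Flight 1 in UTC: 6:26 AM + 6:00 = 12:26 PM on Jan 19.
+5 hours 20 minutes → arrive 5:46 PM UTC on Jan 19.
Flight 2 in UTC: 1:49 AM − 2:00 = 11:49 PM on Jan 18.
+6 hours 9 minutes → arrive 5:58 AM UTC on Jan 19.
Flight 2 lands earlier by 11 hours 48 minutes.

the second, by 11 hours 48 minutes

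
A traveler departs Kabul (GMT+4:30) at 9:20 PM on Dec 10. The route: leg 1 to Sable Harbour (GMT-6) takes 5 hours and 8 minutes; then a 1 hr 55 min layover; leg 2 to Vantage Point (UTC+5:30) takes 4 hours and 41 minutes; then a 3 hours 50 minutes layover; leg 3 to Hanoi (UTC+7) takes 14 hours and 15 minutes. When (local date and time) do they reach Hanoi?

5:39 AM on December 12

Convert departure to UTC: 9:20 PM − 4:30 = 4:50 PM UTC on Dec 10.
Add 5 hours and 8 minutes leg 1 → 9:58 PM UTC.
Add 1 hour 55 minutes layover in Sable Harbour → 11:53 PM UTC.
Add 4 hours 41 minutes leg 2 → 4:34 AM UTC (Dec 11).
Add 3 hours and 50 minutes layover in Vantage Point → 8:24 AM UTC.
Add 14 hours and 15 minutes leg 3 → 10:39 PM UTC.
Hanoi is UTC+7:00, so local arrival = 10:39 PM + 7:00 = 5:39 AM on Dec 12.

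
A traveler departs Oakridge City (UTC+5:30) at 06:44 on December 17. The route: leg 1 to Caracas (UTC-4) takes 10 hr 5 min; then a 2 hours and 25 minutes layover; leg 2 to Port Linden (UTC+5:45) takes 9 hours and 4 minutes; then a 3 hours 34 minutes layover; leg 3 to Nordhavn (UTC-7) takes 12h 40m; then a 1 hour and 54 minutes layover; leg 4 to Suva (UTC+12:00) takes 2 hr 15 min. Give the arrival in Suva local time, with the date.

07:11 on December 19

Convert departure to UTC: 06:44 − 5:30 = 01:14 UTC on Dec 17.
Add 10 hours 5 minutes leg 1 → 11:19 UTC.
Add 2 hours and 25 minutes layover in Caracas → 13:44 UTC.
Add 9 hours 4 minutes leg 2 → 22:48 UTC.
Add 3 hours and 34 minutes layover in Port Linden → 02:22 UTC (Dec 18).
Add 12 hours and 40 minutes leg 3 → 15:02 UTC.
Add 1 hour and 54 minutes layover in Nordhavn → 16:56 UTC.
Add 2 hours 15 minutes leg 4 → 19:11 UTC.
Suva is UTC+12:00, so local arrival = 19:11 + 12:00 = 07:11 on Dec 19.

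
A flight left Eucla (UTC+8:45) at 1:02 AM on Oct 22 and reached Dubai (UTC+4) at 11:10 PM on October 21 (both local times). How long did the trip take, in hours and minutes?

2 hours 53 minutes

Dubai is 4:45 behind Eucla.
Clock-face elapsed time (ignoring zones) is −1 hour 52 minutes.
Actual elapsed = −1 hour 52 minutes + 4:45 = 2 hours 53 minutes.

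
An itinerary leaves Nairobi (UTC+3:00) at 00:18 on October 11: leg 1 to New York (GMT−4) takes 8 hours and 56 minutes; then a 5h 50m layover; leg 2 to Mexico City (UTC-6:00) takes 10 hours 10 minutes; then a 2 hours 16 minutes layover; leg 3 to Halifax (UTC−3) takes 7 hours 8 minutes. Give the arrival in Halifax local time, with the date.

04:38 on October 12

Convert departure to UTC: 00:18 − 3:00 = 21:18 UTC on Oct 10.
Add 8 hours 56 minutes leg 1 → 06:14 UTC (Oct 11).
Add 5 hours 50 minutes layover in New York → 12:04 UTC.
Add 10 hours 10 minutes leg 2 → 22:14 UTC.
Add 2 hours 16 minutes layover in Mexico City → 00:30 UTC (Oct 12).
Add 7 hours and 8 minutes leg 3 → 07:38 UTC.
Halifax is UTC−3:00, so local arrival = 07:38 − 3:00 = 04:38 on Oct 12.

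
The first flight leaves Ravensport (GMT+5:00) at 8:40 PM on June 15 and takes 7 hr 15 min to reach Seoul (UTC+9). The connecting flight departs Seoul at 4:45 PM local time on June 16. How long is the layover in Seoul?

8 hours 50 minutes

Convert departure to UTC: 8:40 PM − 5:00 = 3:40 PM UTC on Jun 15.
Add 7 hours 15 minutes flight time → 10:55 PM UTC.
Seoul is UTC+9:00, so local arrival = 10:55 PM + 9:00 = 7:55 AM on Jun 16.
Layover = 4:45 PM − 7:55 AM = 8 hours 50 minutes.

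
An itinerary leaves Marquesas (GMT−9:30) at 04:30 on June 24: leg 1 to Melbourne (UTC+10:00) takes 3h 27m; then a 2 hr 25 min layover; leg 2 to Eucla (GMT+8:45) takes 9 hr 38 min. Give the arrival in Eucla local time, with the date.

14:15 on June 25

Convert departure to UTC: 04:30 + 9:30 = 14:00 UTC on Jun 24.
Add 3 hours and 27 minutes leg 1 → 17:27 UTC.
Add 2 hours and 25 minutes layover in Melbourne → 19:52 UTC.
Add 9 hours and 38 minutes leg 2 → 05:30 UTC (Jun 25).
Eucla is UTC+8:45, so local arrival = 05:30 + 8:45 = 14:15 on Jun 25.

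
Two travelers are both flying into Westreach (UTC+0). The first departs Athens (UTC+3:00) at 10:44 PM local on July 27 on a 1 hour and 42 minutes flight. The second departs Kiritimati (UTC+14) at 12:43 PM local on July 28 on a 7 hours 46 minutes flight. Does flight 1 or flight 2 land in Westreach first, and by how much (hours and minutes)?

the first, by 9 hours 3 minutes

Flight 1 in UTC: 10:44 PM − 3:00 = 7:44 PM on Jul 27.
+1 hour and 42 minutes → arrive 9:26 PM UTC on Jul 27.
Flight 2 in UTC: 12:43 PM − 14:00 = 10:43 PM on Jul 27.
+7 hours 46 minutes → arrive 6:29 AM UTC on Jul 28.
Flight 1 lands earlier by 9 hours 3 minutes.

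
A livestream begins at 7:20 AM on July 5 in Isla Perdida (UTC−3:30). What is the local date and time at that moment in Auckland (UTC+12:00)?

10:50 PM on July 5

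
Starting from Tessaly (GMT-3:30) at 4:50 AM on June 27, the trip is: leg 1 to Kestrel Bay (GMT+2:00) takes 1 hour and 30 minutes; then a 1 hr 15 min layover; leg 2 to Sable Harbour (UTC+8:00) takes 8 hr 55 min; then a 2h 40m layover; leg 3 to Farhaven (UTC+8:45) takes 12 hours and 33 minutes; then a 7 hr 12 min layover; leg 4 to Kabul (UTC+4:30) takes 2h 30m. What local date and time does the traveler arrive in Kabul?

Convert departure to UTC: 4:50 AM + 3:30 = 8:20 AM UTC on Jun 27.
Add 1 hour 30 minutes leg 1 → 9:50 AM UTC.
Add 1 hour 15 minutes layover in Kestrel Bay → 11:05 AM UTC.
Add 8 hours and 55 minutes leg 2 → 8:00 PM UTC.
Add 2 hours and 40 minutes layover in Sable Harbour → 10:40 PM UTC.
Add 12 hours 33 minutes leg 3 → 11:13 AM UTC (Jun 28).
Add 7 hours 12 minutes layover in Farhaven → 6:25 PM UTC.
Add 2 hours 30 minutes leg 4 → 8:55 PM UTC.
Kabul is UTC+4:30, so local arrival = 8:55 PM + 4:30 = 1:25 AM on Jun 29.

1:25 AM on Jun 29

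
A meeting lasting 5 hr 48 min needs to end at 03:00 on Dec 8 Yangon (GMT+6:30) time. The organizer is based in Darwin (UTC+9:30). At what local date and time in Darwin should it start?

00:12 on Dec 8

Target end time in UTC: 03:00 − 6:30 = 20:30 on Dec 7.
Subtract 5 hours and 48 minutes → start 14:42 UTC on Dec 7.
Darwin is UTC+9:30: 14:42 + 9:30 = 00:12 on Dec 8.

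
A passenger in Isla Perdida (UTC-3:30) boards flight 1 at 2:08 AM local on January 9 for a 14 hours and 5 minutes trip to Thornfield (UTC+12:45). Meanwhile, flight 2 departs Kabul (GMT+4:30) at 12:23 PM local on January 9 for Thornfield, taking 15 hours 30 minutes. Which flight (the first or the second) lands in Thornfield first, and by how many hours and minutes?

the first, by 3 hours 40 minutes

Flight 1 in UTC: 2:08 AM + 3:30 = 5:38 AM on Jan 9.
+14 hours and 5 minutes → arrive 7:43 PM UTC on Jan 9.
Flight 2 in UTC: 12:23 PM − 4:30 = 7:53 AM on Jan 9.
+15 hours 30 minutes → arrive 11:23 PM UTC on Jan 9.
Flight 1 lands earlier by 3 hours 40 minutes.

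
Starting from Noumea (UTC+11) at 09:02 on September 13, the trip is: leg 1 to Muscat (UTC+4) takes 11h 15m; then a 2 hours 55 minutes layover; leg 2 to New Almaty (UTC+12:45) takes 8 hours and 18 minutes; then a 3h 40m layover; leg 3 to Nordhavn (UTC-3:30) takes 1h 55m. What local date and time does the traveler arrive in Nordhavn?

22:35 on September 13

Convert departure to UTC: 09:02 − 11:00 = 22:02 UTC on Sep 12.
Add 11 hours 15 minutes leg 1 → 09:17 UTC (Sep 13).
Add 2 hours 55 minutes layover in Muscat → 12:12 UTC.
Add 8 hours and 18 minutes leg 2 → 20:30 UTC.
Add 3 hours and 40 minutes layover in New Almaty → 00:10 UTC (Sep 14).
Add 1 hour 55 minutes leg 3 → 02:05 UTC.
Nordhavn is UTC−3:30, so local arrival = 02:05 − 3:30 = 22:35 on Sep 13.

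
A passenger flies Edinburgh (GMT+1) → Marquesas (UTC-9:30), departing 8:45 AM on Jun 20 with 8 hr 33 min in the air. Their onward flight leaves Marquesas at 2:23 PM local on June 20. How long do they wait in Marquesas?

7 hours 35 minutes

Convert departure to UTC: 8:45 AM − 1:00 = 7:45 AM UTC on Jun 20.
Add 8 hours and 33 minutes flight time → 4:18 PM UTC.
Marquesas is UTC−9:30, so local arrival = 4:18 PM − 9:30 = 6:48 AM on Jun 20.
Layover = 2:23 PM − 6:48 AM = 7 hours 35 minutes.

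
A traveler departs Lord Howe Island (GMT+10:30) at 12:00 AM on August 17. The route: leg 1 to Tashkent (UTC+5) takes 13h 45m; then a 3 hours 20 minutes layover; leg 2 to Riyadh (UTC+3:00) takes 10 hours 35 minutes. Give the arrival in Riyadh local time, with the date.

8:10 PM on Aug 17

Convert departure to UTC: 12:00 AM − 10:30 = 1:30 PM UTC on Aug 16.
Add 13 hours 45 minutes leg 1 → 3:15 AM UTC (Aug 17).
Add 3 hours and 20 minutes layover in Tashkent → 6:35 AM UTC.
Add 10 hours and 35 minutes leg 2 → 5:10 PM UTC.
Riyadh is UTC+3:00, so local arrival = 5:10 PM + 3:00 = 8:10 PM on Aug 17.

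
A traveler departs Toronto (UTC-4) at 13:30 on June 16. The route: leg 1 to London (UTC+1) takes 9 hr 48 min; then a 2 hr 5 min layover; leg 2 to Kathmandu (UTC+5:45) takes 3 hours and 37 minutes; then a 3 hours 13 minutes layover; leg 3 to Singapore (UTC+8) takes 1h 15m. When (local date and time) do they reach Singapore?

Convert departure to UTC: 13:30 + 4:00 = 17:30 UTC on Jun 16.
Add 9 hours 48 minutes leg 1 → 03:18 UTC (Jun 17).
Add 2 hours and 5 minutes layover in London → 05:23 UTC.
Add 3 hours and 37 minutes leg 2 → 09:00 UTC.
Add 3 hours and 13 minutes layover in Kathmandu → 12:13 UTC.
Add 1 hour 15 minutes leg 3 → 13:28 UTC.
Singapore is UTC+8:00, so local arrival = 13:28 + 8:00 = 21:28 on Jun 17.

21:28 on June 17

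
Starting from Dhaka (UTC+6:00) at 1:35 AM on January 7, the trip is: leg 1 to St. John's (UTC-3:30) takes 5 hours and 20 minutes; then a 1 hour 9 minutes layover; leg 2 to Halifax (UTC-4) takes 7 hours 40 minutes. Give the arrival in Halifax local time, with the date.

5:44 AM on January 7

Convert departure to UTC: 1:35 AM − 6:00 = 7:35 PM UTC on Jan 6.
Add 5 hours and 20 minutes leg 1 → 12:55 AM UTC (Jan 7).
Add 1 hour and 9 minutes layover in St. John's → 2:04 AM UTC.
Add 7 hours 40 minutes leg 2 → 9:44 AM UTC.
Halifax is UTC−4:00, so local arrival = 9:44 AM − 4:00 = 5:44 AM on Jan 7.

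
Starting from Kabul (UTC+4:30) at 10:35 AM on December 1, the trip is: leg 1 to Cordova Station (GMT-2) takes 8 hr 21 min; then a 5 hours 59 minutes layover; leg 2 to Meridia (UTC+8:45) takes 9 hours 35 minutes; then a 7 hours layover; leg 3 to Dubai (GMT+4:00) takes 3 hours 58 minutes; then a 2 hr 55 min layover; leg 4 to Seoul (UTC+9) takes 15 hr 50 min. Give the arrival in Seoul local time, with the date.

Convert departure to UTC: 10:35 AM − 4:30 = 6:05 AM UTC on Dec 1.
Add 8 hours 21 minutes leg 1 → 2:26 PM UTC.
Add 5 hours 59 minutes layover in Cordova Station → 8:25 PM UTC.
Add 9 hours 35 minutes leg 2 → 6:00 AM UTC (Dec 2).
Add 7 hours layover in Meridia → 1:00 PM UTC.
Add 3 hours and 58 minutes leg 3 → 4:58 PM UTC.
Add 2 hours and 55 minutes layover in Dubai → 7:53 PM UTC.
Add 15 hours 50 minutes leg 4 → 11:43 AM UTC (Dec 3).
Seoul is UTC+9:00, so local arrival = 11:43 AM + 9:00 = 8:43 PM on Dec 3.

8:43 PM on December 3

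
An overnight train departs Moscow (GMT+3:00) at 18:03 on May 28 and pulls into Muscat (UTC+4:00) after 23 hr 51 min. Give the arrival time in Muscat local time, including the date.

18:54 on May 29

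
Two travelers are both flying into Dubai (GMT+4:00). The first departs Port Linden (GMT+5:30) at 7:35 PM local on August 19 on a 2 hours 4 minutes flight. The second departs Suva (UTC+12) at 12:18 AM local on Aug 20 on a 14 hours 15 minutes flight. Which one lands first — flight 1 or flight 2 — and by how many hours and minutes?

Flight 1 in UTC: 7:35 PM − 5:30 = 2:05 PM on Aug 19.
+2 hours and 4 minutes → arrive 4:09 PM UTC on Aug 19.
Flight 2 in UTC: 12:18 AM − 12:00 = 12:18 PM on Aug 19.
+14 hours 15 minutes → arrive 2:33 AM UTC on Aug 20.
Flight 1 lands earlier by 10 hours 24 minutes.

the first, by 10 hours 24 minutes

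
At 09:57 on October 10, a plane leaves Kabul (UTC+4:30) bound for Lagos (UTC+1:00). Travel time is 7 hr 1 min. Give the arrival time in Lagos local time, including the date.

13:28 on October 10

Convert departure to UTC: 09:57 − 4:30 = 05:27 UTC on Oct 10.
Add 7 hours 1 minute travel time → 12:28 UTC.
Lagos is UTC+1:00, so local arrival = 12:28 + 1:00 = 13:28 on Oct 10.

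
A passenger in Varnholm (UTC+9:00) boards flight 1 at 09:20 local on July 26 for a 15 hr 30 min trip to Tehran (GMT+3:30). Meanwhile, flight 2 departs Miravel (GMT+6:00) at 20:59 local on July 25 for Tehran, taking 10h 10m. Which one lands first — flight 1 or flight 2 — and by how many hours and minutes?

Flight 1 in UTC: 09:20 − 9:00 = 00:20 on Jul 26.
+15 hours and 30 minutes → arrive 15:50 UTC on Jul 26.
Flight 2 in UTC: 20:59 − 6:00 = 14:59 on Jul 25.
+10 hours and 10 minutes → arrive 01:09 UTC on Jul 26.
Flight 2 lands earlier by 14 hours 41 minutes.

the second, by 14 hours 41 minutes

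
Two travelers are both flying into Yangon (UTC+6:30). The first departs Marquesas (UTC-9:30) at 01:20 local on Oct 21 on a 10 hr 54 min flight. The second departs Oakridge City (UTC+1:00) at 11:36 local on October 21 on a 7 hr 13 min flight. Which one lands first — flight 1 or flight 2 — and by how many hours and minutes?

Flight 1 in UTC: 01:20 + 9:30 = 10:50 on Oct 21.
+10 hours 54 minutes → arrive 21:44 UTC on Oct 21.
Flight 2 in UTC: 11:36 − 1:00 = 10:36 on Oct 21.
+7 hours and 13 minutes → arrive 17:49 UTC on Oct 21.
Flight 2 lands earlier by 3 hours 55 minutes.

the second, by 3 hours 55 minutes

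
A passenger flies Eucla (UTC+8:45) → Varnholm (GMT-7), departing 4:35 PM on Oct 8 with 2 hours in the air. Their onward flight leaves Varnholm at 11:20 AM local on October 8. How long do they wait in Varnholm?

Convert departure to UTC: 4:35 PM − 8:45 = 7:50 AM UTC on Oct 8.
Add 2 hours flight time → 9:50 AM UTC.
Varnholm is UTC−7:00, so local arrival = 9:50 AM − 7:00 = 2:50 AM on Oct 8.
Layover = 11:20 AM − 2:50 AM = 8 hours 30 minutes.

8 hours 30 minutes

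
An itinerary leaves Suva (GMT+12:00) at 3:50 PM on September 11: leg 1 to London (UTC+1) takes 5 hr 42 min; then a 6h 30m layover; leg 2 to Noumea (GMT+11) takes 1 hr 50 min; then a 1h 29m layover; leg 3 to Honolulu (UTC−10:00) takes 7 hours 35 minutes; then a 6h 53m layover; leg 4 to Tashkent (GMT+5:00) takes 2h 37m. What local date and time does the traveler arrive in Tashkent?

5:26 PM on September 12

Convert departure to UTC: 3:50 PM − 12:00 = 3:50 AM UTC on Sep 11.
Add 5 hours 42 minutes leg 1 → 9:32 AM UTC.
Add 6 hours 30 minutes layover in London → 4:02 PM UTC.
Add 1 hour and 50 minutes leg 2 → 5:52 PM UTC.
Add 1 hour 29 minutes layover in Noumea → 7:21 PM UTC.
Add 7 hours and 35 minutes leg 3 → 2:56 AM UTC (Sep 12).
Add 6 hours and 53 minutes layover in Honolulu → 9:49 AM UTC.
Add 2 hours and 37 minutes leg 4 → 12:26 PM UTC.
Tashkent is UTC+5:00, so local arrival = 12:26 PM + 5:00 = 5:26 PM on Sep 12.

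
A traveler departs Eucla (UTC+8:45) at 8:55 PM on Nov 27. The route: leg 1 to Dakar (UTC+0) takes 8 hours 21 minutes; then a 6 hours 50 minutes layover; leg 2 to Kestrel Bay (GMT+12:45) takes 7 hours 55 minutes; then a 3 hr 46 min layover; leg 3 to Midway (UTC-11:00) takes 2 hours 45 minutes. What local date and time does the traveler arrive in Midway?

Convert departure to UTC: 8:55 PM − 8:45 = 12:10 PM UTC on Nov 27.
Add 8 hours and 21 minutes leg 1 → 8:31 PM UTC.
Add 6 hours and 50 minutes layover in Dakar → 3:21 AM UTC (Nov 28).
Add 7 hours and 55 minutes leg 2 → 11:16 AM UTC.
Add 3 hours 46 minutes layover in Kestrel Bay → 3:02 PM UTC.
Add 2 hours and 45 minutes leg 3 → 5:47 PM UTC.
Midway is UTC−11:00, so local arrival = 5:47 PM − 11:00 = 6:47 AM on Nov 28.

6:47 AM on November 28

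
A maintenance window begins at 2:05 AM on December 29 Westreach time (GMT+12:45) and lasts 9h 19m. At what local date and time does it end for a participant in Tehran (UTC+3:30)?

Tehran is 9:15 behind Westreach.
After 9 hours 19 minutes it is 11:24 AM in Westreach.
Shift by the zone difference: 11:24 AM − 9:15 = 2:09 AM on Dec 29 in Tehran.

2:09 AM on December 29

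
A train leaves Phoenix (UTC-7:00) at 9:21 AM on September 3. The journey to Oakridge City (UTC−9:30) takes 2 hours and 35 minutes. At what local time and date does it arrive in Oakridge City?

Convert departure to UTC: 9:21 AM + 7:00 = 4:21 PM UTC on Sep 3.
Add 2 hours 35 minutes travel time → 6:56 PM UTC.
Oakridge City is UTC−9:30, so local arrival = 6:56 PM − 9:30 = 9:26 AM on Sep 3.

9:26 AM on September 3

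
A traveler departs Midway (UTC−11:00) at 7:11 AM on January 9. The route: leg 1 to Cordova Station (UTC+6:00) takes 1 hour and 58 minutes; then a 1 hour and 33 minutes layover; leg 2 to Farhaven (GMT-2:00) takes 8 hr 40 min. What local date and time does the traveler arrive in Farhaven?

Convert departure to UTC: 7:11 AM + 11:00 = 6:11 PM UTC on Jan 9.
Add 1 hour and 58 minutes leg 1 → 8:09 PM UTC.
Add 1 hour and 33 minutes layover in Cordova Station → 9:42 PM UTC.
Add 8 hours 40 minutes leg 2 → 6:22 AM UTC (Jan 10).
Farhaven is UTC−2:00, so local arrival = 6:22 AM − 2:00 = 4:22 AM on Jan 10.

4:22 AM on January 10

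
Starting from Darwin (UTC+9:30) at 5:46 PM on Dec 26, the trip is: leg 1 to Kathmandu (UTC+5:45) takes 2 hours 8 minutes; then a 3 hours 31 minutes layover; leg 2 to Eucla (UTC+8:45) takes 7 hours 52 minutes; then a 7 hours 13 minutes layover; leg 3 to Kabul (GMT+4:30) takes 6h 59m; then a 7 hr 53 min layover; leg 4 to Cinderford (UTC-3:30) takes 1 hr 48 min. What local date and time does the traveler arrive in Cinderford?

6:10 PM on December 27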